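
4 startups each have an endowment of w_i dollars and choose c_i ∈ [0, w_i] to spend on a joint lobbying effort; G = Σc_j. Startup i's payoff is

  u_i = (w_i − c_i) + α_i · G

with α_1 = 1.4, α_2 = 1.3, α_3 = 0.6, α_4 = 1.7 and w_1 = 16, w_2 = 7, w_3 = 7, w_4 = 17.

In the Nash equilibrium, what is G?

40

∂u_i/∂c_i = α_i − 1, so startup i contributes w_i if α_i > 1, else 0.
α_i > 1 for i ∈ {1, 2, 4}; NE contributions (16, 7, 0, 17), G = 40.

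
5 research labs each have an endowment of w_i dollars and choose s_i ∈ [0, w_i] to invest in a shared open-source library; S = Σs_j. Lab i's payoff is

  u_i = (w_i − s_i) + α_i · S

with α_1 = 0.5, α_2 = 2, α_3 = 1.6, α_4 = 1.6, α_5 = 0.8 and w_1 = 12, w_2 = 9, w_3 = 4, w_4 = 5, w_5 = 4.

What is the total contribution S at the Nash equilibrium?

∂u_i/∂s_i = α_i − 1, so lab i contributes w_i if α_i > 1, else 0.
α_i > 1 for i ∈ {2, 3, 4}; NE contributions (0, 9, 4, 5, 0), S = 18.

18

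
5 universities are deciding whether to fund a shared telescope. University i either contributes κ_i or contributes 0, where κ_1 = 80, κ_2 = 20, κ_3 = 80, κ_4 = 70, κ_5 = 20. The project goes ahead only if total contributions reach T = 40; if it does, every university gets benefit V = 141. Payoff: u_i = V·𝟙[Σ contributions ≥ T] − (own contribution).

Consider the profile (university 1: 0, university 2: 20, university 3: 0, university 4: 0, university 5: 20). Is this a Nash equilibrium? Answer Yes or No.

Total = 40 ≥ 40: provided.
University 1 (pledges 0, payoff 141): pledging 80 → total 120, payoff 61. No gain.
University 2 (pledges 20, payoff 121): dropping to 0 → total 20, payoff 0. No gain.
University 3 (pledges 0, payoff 141): pledging 80 → total 120, payoff 61. No gain.
University 4 (pledges 0, payoff 141): pledging 70 → total 110, payoff 71. No gain.
University 5 (pledges 20, payoff 121): dropping to 0 → total 20, payoff 0. No gain.

Yes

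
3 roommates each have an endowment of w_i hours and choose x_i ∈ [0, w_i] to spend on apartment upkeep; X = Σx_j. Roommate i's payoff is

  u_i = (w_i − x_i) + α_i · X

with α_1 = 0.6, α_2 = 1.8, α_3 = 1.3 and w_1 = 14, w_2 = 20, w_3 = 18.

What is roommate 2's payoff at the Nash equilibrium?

68.4

∂u_i/∂x_i = α_i − 1, so roommate i contributes w_i if α_i > 1, else 0.
α_i > 1 for i ∈ {2, 3}; NE contributions (0, 20, 18), X = 38.
u_2 = (20 − 20) + 1.8·38 = 68.4.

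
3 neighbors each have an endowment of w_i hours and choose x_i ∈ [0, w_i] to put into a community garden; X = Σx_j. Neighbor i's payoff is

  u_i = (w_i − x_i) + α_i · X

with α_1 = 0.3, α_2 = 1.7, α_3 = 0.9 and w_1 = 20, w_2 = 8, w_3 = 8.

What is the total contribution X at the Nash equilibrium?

8

∂u_i/∂x_i = α_i − 1, so neighbor i contributes w_i if α_i > 1, else 0.
α_i > 1 for i ∈ {2}; NE contributions (0, 8, 0), X = 8.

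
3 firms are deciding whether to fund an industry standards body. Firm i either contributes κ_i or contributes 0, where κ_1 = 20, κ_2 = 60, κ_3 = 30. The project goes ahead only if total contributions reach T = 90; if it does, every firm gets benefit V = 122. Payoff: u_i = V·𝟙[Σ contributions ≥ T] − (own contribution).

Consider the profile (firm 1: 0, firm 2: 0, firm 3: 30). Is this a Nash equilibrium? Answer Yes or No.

Total = 30 < 90: not provided.
Firm 1 (pledges 0, payoff 0): pledging 20 → total 50, payoff -20. No gain.
Firm 2 (pledges 0, payoff 0): pledging 60 → total 90, payoff 62. Profitable deviation.

No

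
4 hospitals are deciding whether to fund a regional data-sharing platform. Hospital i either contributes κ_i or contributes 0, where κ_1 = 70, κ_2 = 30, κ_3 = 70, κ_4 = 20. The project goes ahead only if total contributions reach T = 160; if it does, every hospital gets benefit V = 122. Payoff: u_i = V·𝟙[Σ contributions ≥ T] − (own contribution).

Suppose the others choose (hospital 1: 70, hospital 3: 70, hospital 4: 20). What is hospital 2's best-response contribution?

0

Others' total = 160 ≥ 160; contributing adds cost 30 for no extra benefit.
Best response: 0.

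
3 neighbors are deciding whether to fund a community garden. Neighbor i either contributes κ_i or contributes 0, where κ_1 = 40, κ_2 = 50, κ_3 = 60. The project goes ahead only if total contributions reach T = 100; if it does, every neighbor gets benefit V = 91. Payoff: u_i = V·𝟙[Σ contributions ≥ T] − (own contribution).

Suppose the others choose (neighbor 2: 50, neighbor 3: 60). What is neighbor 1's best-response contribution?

0

Others' total = 110 ≥ 100; contributing adds cost 40 for no extra benefit.
Best response: 0.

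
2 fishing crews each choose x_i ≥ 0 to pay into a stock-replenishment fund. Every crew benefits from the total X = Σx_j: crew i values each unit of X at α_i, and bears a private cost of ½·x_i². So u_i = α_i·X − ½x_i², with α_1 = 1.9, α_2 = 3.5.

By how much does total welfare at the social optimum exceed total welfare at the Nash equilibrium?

Crew i's FOC: ∂u_i/∂x_i = α_i − x_i = 0, so x_i* = α_i.
NE contributions = (1.9, 3.5); X = 5.4.
W^NE = (Σα)·X − ½Σα_i² = 5.4² − ½·15.86 = 21.23.
Planner sets x_i = Σα_j = 5.4 for every i, so X^SO = 2·5.4 = 10.8.
W^SO = (Σα)·X^SO − ½·2·(Σα)² = (2/2)·5.4² = 29.16.
Deadweight loss = W^SO − W^NE = 7.93.

7.93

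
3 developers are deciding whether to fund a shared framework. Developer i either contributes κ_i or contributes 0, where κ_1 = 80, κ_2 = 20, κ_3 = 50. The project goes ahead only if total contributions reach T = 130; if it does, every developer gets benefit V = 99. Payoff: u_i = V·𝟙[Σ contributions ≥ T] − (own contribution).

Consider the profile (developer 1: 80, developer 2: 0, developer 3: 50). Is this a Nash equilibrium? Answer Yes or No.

Total = 130 ≥ 130: provided.
Developer 1 (pledges 80, payoff 19): dropping to 0 → total 50, payoff 0. No gain.
Developer 2 (pledges 0, payoff 99): pledging 20 → total 150, payoff 79. No gain.
Developer 3 (pledges 50, payoff 49): dropping to 0 → total 80, payoff 0. No gain.

Yes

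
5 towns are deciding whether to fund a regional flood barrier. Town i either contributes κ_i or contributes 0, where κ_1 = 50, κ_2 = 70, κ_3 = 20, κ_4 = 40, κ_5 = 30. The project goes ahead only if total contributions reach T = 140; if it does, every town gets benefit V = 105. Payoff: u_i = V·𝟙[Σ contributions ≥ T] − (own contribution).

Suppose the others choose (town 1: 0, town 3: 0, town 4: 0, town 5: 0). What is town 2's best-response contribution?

0

Others' total = 0. Even contributing 70 gives 70 < 140: no benefit either way.
Best response: 0.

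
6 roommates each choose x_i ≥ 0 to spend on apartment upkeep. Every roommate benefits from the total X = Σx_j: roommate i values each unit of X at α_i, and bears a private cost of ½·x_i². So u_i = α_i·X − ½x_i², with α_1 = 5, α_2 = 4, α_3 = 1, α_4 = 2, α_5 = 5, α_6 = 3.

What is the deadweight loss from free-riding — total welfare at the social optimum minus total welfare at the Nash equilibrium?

840

Roommate i's FOC: ∂u_i/∂x_i = α_i − x_i = 0, so x_i* = α_i.
NE contributions = (5, 4, 1, 2, 5, 3); X = 20.
W^NE = (Σα)·X − ½Σα_i² = 20² − ½·80 = 360.
Planner sets x_i = Σα_j = 20 for every i, so X^SO = 6·20 = 120.
W^SO = (Σα)·X^SO − ½·6·(Σα)² = (6/2)·20² = 1200.
Deadweight loss = W^SO − W^NE = 840.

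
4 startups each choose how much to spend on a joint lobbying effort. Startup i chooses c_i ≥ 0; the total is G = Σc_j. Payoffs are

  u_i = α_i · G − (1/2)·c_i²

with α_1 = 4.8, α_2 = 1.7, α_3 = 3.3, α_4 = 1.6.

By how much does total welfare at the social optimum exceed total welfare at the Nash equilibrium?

149.65

Startup i's FOC: ∂u_i/∂c_i = α_i − c_i = 0, so c_i* = α_i.
NE contributions = (4.8, 1.7, 3.3, 1.6); G = 11.4.
W^NE = (Σα)·G − ½Σα_i² = 11.4² − ½·39.38 = 110.27.
Planner sets c_i = Σα_j = 11.4 for every i, so G^SO = 4·11.4 = 45.6.
W^SO = (Σα)·G^SO − ½·4·(Σα)² = (4/2)·11.4² = 259.92.
Deadweight loss = W^SO − W^NE = 149.65.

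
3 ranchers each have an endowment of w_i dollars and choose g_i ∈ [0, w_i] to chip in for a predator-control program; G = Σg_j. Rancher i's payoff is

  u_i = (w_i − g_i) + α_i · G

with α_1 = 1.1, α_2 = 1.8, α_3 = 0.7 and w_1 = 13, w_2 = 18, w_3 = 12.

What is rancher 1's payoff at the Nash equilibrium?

34.1

∂u_i/∂g_i = α_i − 1, so rancher i contributes w_i if α_i > 1, else 0.
α_i > 1 for i ∈ {1, 2}; NE contributions (13, 18, 0), G = 31.
u_1 = (13 − 13) + 1.1·31 = 34.1.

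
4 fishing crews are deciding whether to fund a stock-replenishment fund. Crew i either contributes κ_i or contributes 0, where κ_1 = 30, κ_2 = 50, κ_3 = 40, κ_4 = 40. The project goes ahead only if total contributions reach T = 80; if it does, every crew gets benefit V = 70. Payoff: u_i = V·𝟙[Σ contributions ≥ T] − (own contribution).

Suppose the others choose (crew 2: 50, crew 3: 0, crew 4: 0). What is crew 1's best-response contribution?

Others' total = 50. Contributing 30 brings total to 80 ≥ 80: gain V − κ_1 = 40.
Best response: 30.

30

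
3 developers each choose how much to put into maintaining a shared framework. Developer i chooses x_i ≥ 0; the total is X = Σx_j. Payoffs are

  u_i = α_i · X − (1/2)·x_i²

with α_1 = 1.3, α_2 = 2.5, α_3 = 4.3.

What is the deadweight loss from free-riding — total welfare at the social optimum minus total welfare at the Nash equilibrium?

Developer i's FOC: ∂u_i/∂x_i = α_i − x_i = 0, so x_i* = α_i.
NE contributions = (1.3, 2.5, 4.3); X = 8.1.
W^NE = (Σα)·X − ½Σα_i² = 8.1² − ½·26.43 = 52.395.
Planner sets x_i = Σα_j = 8.1 for every i, so X^SO = 3·8.1 = 24.3.
W^SO = (Σα)·X^SO − ½·3·(Σα)² = (3/2)·8.1² = 98.415.
Deadweight loss = W^SO − W^NE = 46.02.

46.02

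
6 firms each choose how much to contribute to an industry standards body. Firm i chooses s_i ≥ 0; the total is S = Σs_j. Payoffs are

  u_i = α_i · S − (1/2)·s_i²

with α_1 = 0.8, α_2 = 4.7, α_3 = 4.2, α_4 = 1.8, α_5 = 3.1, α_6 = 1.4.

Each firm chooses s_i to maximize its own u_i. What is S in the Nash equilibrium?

16

Firm i's FOC: ∂u_i/∂s_i = α_i − s_i = 0, so s_i* = α_i.
NE contributions = (0.8, 4.7, 4.2, 1.8, 3.1, 1.4); S = 16.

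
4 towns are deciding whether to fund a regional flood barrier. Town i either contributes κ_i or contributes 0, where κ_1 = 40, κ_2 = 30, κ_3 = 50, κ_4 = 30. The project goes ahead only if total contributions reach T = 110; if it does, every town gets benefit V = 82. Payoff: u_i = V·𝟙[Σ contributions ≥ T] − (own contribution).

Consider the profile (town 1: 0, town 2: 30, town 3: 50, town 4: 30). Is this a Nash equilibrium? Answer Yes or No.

Yes

Total = 110 ≥ 110: provided.
Town 1 (pledges 0, payoff 82): pledging 40 → total 150, payoff 42. No gain.
Town 2 (pledges 30, payoff 52): dropping to 0 → total 80, payoff 0. No gain.
Town 3 (pledges 50, payoff 32): dropping to 0 → total 60, payoff 0. No gain.
Town 4 (pledges 30, payoff 52): dropping to 0 → total 80, payoff 0. No gain.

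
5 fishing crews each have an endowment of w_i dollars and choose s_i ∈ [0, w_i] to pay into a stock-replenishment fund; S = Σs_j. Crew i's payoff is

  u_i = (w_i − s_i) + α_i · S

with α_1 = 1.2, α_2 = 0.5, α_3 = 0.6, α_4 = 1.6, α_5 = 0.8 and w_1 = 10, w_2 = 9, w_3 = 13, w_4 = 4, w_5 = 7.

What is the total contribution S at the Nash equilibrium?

14

∂u_i/∂s_i = α_i − 1, so crew i contributes w_i if α_i > 1, else 0.
α_i > 1 for i ∈ {1, 4}; NE contributions (10, 0, 0, 4, 0), S = 14.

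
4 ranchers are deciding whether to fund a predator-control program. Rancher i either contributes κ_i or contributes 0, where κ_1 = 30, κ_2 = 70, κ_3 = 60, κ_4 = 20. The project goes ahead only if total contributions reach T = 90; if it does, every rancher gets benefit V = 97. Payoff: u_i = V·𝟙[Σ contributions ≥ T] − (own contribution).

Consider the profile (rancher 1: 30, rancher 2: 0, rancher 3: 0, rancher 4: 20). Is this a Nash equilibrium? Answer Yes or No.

Total = 50 < 90: not provided.
Rancher 1 (pledges 30, payoff -30): dropping to 0 → total 20, payoff 0. Profitable deviation.

No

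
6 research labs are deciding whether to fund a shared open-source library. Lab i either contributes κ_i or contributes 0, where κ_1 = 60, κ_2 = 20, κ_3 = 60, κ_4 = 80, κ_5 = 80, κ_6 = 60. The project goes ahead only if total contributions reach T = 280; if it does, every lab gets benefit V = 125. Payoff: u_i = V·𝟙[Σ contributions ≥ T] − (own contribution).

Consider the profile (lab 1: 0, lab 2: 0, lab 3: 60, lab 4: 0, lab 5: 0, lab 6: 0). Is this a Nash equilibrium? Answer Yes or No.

Total = 60 < 280: not provided.
Lab 1 (pledges 0, payoff 0): pledging 60 → total 120, payoff -60. No gain.
Lab 2 (pledges 0, payoff 0): pledging 20 → total 80, payoff -20. No gain.
Lab 3 (pledges 60, payoff -60): dropping to 0 → total 0, payoff 0. Profitable deviation.

No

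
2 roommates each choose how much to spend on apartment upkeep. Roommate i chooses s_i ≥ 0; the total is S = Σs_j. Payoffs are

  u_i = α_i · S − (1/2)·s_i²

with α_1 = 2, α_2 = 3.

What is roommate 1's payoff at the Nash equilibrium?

Roommate i's FOC: ∂u_i/∂s_i = α_i − s_i = 0, so s_i* = α_i.
NE contributions = (2, 3); S = 5.
u_1 = α_1·S − ½·(s_1)² = 2·5 − ½·2² = 8.

8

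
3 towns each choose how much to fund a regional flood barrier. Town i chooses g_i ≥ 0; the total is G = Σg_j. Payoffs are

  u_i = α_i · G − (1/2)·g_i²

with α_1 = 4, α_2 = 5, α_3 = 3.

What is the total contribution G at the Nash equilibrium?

12

Town i's FOC: ∂u_i/∂g_i = α_i − g_i = 0, so g_i* = α_i.
NE contributions = (4, 5, 3); G = 12.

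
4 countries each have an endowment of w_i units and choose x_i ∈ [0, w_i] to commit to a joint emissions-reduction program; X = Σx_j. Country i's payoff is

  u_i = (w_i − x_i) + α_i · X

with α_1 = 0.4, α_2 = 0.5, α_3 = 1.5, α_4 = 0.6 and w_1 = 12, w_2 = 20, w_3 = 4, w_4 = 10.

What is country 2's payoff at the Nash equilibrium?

22

∂u_i/∂x_i = α_i − 1, so country i contributes w_i if α_i > 1, else 0.
α_i > 1 for i ∈ {3}; NE contributions (0, 0, 4, 0), X = 4.
u_2 = (20 − 0) + 0.5·4 = 22.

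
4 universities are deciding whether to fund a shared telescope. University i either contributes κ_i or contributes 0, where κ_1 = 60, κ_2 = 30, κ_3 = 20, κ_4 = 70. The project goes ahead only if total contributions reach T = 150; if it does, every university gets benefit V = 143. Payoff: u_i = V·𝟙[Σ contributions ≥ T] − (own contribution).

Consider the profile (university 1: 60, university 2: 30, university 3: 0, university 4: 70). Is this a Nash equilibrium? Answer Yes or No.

Yes

Total = 160 ≥ 150: provided.
University 1 (pledges 60, payoff 83): dropping to 0 → total 100, payoff 0. No gain.
University 2 (pledges 30, payoff 113): dropping to 0 → total 130, payoff 0. No gain.
University 3 (pledges 0, payoff 143): pledging 20 → total 180, payoff 123. No gain.
University 4 (pledges 70, payoff 73): dropping to 0 → total 90, payoff 0. No gain.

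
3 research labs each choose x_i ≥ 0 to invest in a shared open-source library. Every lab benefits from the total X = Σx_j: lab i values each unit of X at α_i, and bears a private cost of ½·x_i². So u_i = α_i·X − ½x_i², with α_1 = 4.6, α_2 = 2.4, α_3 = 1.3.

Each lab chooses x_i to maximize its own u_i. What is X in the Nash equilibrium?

Lab i's FOC: ∂u_i/∂x_i = α_i − x_i = 0, so x_i* = α_i.
NE contributions = (4.6, 2.4, 1.3); X = 8.3.

8.3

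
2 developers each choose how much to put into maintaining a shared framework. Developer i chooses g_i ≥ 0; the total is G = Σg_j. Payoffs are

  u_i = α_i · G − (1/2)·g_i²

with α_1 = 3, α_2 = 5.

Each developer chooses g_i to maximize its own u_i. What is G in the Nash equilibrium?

Developer i's FOC: ∂u_i/∂g_i = α_i − g_i = 0, so g_i* = α_i.
NE contributions = (3, 5); G = 8.

8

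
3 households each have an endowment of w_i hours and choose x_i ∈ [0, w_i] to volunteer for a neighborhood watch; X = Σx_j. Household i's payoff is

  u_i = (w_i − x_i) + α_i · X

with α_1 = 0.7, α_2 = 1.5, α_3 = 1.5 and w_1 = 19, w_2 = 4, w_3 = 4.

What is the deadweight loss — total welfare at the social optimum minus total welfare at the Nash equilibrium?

∂u_i/∂x_i = α_i − 1, so household i contributes w_i if α_i > 1, else 0.
α_i > 1 for i ∈ {2, 3}; NE contributions (0, 4, 4), X = 8.
W^NE = Σw_i − X^NE + (Σα_i)·X^NE = 27 + 2.7·8 = 48.6.
Planner: ∂(Σu_j)/∂x_i = Σα_j − 1 = 2.7 > 0, so everyone contributes w_i; X^SO = 27, W^SO = 27 + 2.7·27 = 99.9.
Deadweight loss = 51.3.

51.3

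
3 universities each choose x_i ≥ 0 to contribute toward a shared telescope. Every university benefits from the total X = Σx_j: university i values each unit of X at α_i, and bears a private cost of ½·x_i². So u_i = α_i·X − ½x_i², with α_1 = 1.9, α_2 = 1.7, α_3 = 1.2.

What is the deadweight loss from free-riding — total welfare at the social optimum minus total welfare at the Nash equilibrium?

University i's FOC: ∂u_i/∂x_i = α_i − x_i = 0, so x_i* = α_i.
NE contributions = (1.9, 1.7, 1.2); X = 4.8.
W^NE = (Σα)·X − ½Σα_i² = 4.8² − ½·7.94 = 19.07.
Planner sets x_i = Σα_j = 4.8 for every i, so X^SO = 3·4.8 = 14.4.
W^SO = (Σα)·X^SO − ½·3·(Σα)² = (3/2)·4.8² = 34.56.
Deadweight loss = W^SO − W^NE = 15.49.

15.49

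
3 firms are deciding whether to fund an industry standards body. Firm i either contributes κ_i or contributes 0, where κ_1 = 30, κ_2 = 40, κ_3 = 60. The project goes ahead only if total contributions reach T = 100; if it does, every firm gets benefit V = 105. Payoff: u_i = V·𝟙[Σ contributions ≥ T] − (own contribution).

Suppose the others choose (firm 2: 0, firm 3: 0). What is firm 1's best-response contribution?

Others' total = 0. Even contributing 30 gives 30 < 100: no benefit either way.
Best response: 0.

0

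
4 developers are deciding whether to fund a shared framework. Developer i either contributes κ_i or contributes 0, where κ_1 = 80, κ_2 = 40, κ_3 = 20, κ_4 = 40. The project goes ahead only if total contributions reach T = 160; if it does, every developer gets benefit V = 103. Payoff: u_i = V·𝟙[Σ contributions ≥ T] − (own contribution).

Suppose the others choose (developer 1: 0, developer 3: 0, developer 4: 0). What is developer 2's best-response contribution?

Others' total = 0. Even contributing 40 gives 40 < 160: no benefit either way.
Best response: 0.

0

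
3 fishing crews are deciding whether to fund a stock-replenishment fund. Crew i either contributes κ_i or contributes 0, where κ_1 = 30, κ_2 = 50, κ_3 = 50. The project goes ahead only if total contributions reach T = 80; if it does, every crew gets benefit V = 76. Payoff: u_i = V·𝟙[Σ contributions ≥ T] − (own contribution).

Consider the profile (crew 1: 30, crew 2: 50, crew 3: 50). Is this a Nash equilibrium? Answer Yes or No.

Total = 130 ≥ 80: provided.
Crew 1 (pledges 30, payoff 46): dropping to 0 → total 100, payoff 76. Profitable deviation.

No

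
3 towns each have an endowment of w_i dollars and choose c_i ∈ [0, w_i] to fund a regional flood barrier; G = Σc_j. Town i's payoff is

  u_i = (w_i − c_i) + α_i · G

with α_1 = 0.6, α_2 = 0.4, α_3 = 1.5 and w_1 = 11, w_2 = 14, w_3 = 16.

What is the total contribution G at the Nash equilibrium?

16

∂u_i/∂c_i = α_i − 1, so town i contributes w_i if α_i > 1, else 0.
α_i > 1 for i ∈ {3}; NE contributions (0, 0, 16), G = 16.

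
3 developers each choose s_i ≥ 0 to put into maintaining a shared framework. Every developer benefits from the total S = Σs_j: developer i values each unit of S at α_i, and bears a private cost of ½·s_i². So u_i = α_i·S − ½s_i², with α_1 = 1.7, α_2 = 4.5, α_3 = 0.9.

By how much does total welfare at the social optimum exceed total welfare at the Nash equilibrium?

37.18

Developer i's FOC: ∂u_i/∂s_i = α_i − s_i = 0, so s_i* = α_i.
NE contributions = (1.7, 4.5, 0.9); S = 7.1.
W^NE = (Σα)·S − ½Σα_i² = 7.1² − ½·23.95 = 38.435.
Planner sets s_i = Σα_j = 7.1 for every i, so S^SO = 3·7.1 = 21.3.
W^SO = (Σα)·S^SO − ½·3·(Σα)² = (3/2)·7.1² = 75.615.
Deadweight loss = W^SO − W^NE = 37.18.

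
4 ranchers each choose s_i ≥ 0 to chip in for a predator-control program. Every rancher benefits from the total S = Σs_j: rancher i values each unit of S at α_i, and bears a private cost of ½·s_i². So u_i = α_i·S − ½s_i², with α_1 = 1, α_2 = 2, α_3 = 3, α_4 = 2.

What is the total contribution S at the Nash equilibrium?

Rancher i's FOC: ∂u_i/∂s_i = α_i − s_i = 0, so s_i* = α_i.
NE contributions = (1, 2, 3, 2); S = 8.

8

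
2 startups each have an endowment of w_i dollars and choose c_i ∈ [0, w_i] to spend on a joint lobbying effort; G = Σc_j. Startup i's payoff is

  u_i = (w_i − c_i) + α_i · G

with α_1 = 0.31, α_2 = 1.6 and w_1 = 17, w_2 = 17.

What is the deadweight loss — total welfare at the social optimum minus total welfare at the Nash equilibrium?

15.47

∂u_i/∂c_i = α_i − 1, so startup i contributes w_i if α_i > 1, else 0.
α_i > 1 for i ∈ {2}; NE contributions (0, 17), G = 17.
W^NE = Σw_i − G^NE + (Σα_i)·G^NE = 34 + 0.91·17 = 49.47.
Planner: ∂(Σu_j)/∂c_i = Σα_j − 1 = 0.91 > 0, so everyone contributes w_i; G^SO = 34, W^SO = 34 + 0.91·34 = 64.94.
Deadweight loss = 15.47.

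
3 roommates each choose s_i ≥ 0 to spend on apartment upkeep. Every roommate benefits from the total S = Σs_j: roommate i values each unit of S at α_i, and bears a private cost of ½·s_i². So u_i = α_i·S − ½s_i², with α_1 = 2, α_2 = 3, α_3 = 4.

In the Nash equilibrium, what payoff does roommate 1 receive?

Roommate i's FOC: ∂u_i/∂s_i = α_i − s_i = 0, so s_i* = α_i.
NE contributions = (2, 3, 4); S = 9.
u_1 = α_1·S − ½·(s_1)² = 2·9 − ½·2² = 16.

16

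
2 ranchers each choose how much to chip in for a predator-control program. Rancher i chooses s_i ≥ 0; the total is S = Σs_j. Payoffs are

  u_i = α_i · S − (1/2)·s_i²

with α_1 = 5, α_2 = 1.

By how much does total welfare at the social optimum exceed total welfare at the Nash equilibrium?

13

Rancher i's FOC: ∂u_i/∂s_i = α_i − s_i = 0, so s_i* = α_i.
NE contributions = (5, 1); S = 6.
W^NE = (Σα)·S − ½Σα_i² = 6² − ½·26 = 23.
Planner sets s_i = Σα_j = 6 for every i, so S^SO = 2·6 = 12.
W^SO = (Σα)·S^SO − ½·2·(Σα)² = (2/2)·6² = 36.
Deadweight loss = W^SO − W^NE = 13.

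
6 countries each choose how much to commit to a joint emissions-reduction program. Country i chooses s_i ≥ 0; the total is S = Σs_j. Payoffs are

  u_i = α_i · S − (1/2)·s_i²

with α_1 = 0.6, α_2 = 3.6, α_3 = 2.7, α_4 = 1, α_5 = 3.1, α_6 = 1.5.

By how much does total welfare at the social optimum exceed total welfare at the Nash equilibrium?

Country i's FOC: ∂u_i/∂s_i = α_i − s_i = 0, so s_i* = α_i.
NE contributions = (0.6, 3.6, 2.7, 1, 3.1, 1.5); S = 12.5.
W^NE = (Σα)·S − ½Σα_i² = 12.5² − ½·33.47 = 139.515.
Planner sets s_i = Σα_j = 12.5 for every i, so S^SO = 6·12.5 = 75.
W^SO = (Σα)·S^SO − ½·6·(Σα)² = (6/2)·12.5² = 468.75.
Deadweight loss = W^SO − W^NE = 329.235.

329.235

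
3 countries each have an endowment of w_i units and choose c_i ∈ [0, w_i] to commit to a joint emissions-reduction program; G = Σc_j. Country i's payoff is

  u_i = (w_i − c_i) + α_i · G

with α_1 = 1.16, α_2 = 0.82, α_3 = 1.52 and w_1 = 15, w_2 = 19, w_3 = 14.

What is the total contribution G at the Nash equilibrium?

29

∂u_i/∂c_i = α_i − 1, so country i contributes w_i if α_i > 1, else 0.
α_i > 1 for i ∈ {1, 3}; NE contributions (15, 0, 14), G = 29.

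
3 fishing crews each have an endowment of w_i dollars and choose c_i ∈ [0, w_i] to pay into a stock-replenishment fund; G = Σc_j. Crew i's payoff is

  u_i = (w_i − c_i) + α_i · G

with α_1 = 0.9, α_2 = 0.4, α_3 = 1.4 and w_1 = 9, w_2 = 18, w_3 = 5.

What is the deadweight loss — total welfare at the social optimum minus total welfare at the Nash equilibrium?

45.9

∂u_i/∂c_i = α_i − 1, so crew i contributes w_i if α_i > 1, else 0.
α_i > 1 for i ∈ {3}; NE contributions (0, 0, 5), G = 5.
W^NE = Σw_i − G^NE + (Σα_i)·G^NE = 32 + 1.7·5 = 40.5.
Planner: ∂(Σu_j)/∂c_i = Σα_j − 1 = 1.7 > 0, so everyone contributes w_i; G^SO = 32, W^SO = 32 + 1.7·32 = 86.4.
Deadweight loss = 45.9.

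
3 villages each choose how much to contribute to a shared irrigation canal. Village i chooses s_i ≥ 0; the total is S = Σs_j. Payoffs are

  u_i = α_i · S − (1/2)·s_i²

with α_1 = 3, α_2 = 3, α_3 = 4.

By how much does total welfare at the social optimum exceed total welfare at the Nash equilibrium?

67

Village i's FOC: ∂u_i/∂s_i = α_i − s_i = 0, so s_i* = α_i.
NE contributions = (3, 3, 4); S = 10.
W^NE = (Σα)·S − ½Σα_i² = 10² − ½·34 = 83.
Planner sets s_i = Σα_j = 10 for every i, so S^SO = 3·10 = 30.
W^SO = (Σα)·S^SO − ½·3·(Σα)² = (3/2)·10² = 150.
Deadweight loss = W^SO − W^NE = 67.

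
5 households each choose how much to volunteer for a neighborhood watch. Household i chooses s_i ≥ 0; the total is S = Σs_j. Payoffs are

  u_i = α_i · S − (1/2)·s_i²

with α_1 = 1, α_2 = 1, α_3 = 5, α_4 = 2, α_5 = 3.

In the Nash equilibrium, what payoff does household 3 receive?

47.5

Household i's FOC: ∂u_i/∂s_i = α_i − s_i = 0, so s_i* = α_i.
NE contributions = (1, 1, 5, 2, 3); S = 12.
u_3 = α_3·S − ½·(s_3)² = 5·12 − ½·5² = 47.5.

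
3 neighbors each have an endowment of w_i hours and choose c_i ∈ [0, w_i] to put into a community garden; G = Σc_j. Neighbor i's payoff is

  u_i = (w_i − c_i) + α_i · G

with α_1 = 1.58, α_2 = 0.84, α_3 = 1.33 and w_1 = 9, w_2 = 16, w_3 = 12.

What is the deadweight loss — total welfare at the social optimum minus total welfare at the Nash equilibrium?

∂u_i/∂c_i = α_i − 1, so neighbor i contributes w_i if α_i > 1, else 0.
α_i > 1 for i ∈ {1, 3}; NE contributions (9, 0, 12), G = 21.
W^NE = Σw_i − G^NE + (Σα_i)·G^NE = 37 + 2.75·21 = 94.75.
Planner: ∂(Σu_j)/∂c_i = Σα_j − 1 = 2.75 > 0, so everyone contributes w_i; G^SO = 37, W^SO = 37 + 2.75·37 = 138.75.
Deadweight loss = 44.

44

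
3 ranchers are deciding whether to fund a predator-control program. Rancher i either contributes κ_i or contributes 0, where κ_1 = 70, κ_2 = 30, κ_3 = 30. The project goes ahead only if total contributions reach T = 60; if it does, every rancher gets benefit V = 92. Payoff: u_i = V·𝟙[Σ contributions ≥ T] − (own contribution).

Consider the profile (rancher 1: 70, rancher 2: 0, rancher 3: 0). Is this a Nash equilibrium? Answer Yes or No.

Total = 70 ≥ 60: provided.
Rancher 1 (pledges 70, payoff 22): dropping to 0 → total 0, payoff 0. No gain.
Rancher 2 (pledges 0, payoff 92): pledging 30 → total 100, payoff 62. No gain.
Rancher 3 (pledges 0, payoff 92): pledging 30 → total 100, payoff 62. No gain.

Yes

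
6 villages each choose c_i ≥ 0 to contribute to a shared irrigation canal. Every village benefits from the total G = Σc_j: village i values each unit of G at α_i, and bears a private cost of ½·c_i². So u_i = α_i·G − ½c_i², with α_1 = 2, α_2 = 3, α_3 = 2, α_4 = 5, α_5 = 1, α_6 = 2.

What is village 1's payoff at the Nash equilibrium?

Village i's FOC: ∂u_i/∂c_i = α_i − c_i = 0, so c_i* = α_i.
NE contributions = (2, 3, 2, 5, 1, 2); G = 15.
u_1 = α_1·G − ½·(c_1)² = 2·15 − ½·2² = 28.

28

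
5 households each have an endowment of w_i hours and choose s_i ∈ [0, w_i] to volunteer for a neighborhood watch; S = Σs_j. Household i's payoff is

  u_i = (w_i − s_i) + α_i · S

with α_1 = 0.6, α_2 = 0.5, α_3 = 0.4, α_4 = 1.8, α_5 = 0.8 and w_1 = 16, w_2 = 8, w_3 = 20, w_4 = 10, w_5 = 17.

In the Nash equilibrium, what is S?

∂u_i/∂s_i = α_i − 1, so household i contributes w_i if α_i > 1, else 0.
α_i > 1 for i ∈ {4}; NE contributions (0, 0, 0, 10, 0), S = 10.

10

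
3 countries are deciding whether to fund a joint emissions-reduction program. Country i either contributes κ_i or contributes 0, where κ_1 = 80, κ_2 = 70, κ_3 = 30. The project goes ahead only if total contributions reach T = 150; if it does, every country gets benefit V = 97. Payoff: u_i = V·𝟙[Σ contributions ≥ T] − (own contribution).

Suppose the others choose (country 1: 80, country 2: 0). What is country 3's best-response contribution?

Others' total = 80. Even contributing 30 gives 110 < 150: no benefit either way.
Best response: 0.

0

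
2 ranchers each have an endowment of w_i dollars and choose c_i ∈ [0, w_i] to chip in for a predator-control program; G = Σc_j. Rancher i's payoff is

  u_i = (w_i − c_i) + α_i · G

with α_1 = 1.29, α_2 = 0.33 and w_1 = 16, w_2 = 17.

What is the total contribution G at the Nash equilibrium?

16

∂u_i/∂c_i = α_i − 1, so rancher i contributes w_i if α_i > 1, else 0.
α_i > 1 for i ∈ {1}; NE contributions (16, 0), G = 16.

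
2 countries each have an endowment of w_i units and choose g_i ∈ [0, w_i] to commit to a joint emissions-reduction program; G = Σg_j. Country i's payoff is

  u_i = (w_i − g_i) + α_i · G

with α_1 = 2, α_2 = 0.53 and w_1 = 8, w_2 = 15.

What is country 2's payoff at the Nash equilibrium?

19.24

∂u_i/∂g_i = α_i − 1, so country i contributes w_i if α_i > 1, else 0.
α_i > 1 for i ∈ {1}; NE contributions (8, 0), G = 8.
u_2 = (15 − 0) + 0.53·8 = 19.24.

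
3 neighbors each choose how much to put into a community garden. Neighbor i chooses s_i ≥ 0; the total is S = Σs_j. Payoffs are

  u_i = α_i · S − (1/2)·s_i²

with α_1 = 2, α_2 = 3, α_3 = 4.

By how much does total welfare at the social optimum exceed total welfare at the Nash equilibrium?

Neighbor i's FOC: ∂u_i/∂s_i = α_i − s_i = 0, so s_i* = α_i.
NE contributions = (2, 3, 4); S = 9.
W^NE = (Σα)·S − ½Σα_i² = 9² − ½·29 = 66.5.
Planner sets s_i = Σα_j = 9 for every i, so S^SO = 3·9 = 27.
W^SO = (Σα)·S^SO − ½·3·(Σα)² = (3/2)·9² = 121.5.
Deadweight loss = W^SO − W^NE = 55.

55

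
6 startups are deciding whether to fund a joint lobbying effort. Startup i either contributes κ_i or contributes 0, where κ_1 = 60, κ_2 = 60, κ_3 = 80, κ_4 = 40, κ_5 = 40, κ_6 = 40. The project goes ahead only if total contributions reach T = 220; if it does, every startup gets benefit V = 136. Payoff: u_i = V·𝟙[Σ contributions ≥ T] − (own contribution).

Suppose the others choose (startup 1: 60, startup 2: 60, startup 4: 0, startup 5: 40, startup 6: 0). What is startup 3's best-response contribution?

80

Others' total = 160. Contributing 80 brings total to 240 ≥ 220: gain V − κ_3 = 56.
Best response: 80.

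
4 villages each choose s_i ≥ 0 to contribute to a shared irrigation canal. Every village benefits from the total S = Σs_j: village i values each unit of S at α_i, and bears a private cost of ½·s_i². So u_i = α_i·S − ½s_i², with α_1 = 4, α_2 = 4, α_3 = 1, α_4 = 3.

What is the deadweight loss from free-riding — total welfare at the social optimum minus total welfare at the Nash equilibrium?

Village i's FOC: ∂u_i/∂s_i = α_i − s_i = 0, so s_i* = α_i.
NE contributions = (4, 4, 1, 3); S = 12.
W^NE = (Σα)·S − ½Σα_i² = 12² − ½·42 = 123.
Planner sets s_i = Σα_j = 12 for every i, so S^SO = 4·12 = 48.
W^SO = (Σα)·S^SO − ½·4·(Σα)² = (4/2)·12² = 288.
Deadweight loss = W^SO − W^NE = 165.

165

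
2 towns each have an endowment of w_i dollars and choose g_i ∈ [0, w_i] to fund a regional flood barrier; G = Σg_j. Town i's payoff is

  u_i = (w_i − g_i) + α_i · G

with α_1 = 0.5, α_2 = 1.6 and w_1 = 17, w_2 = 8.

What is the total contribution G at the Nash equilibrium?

8

∂u_i/∂g_i = α_i − 1, so town i contributes w_i if α_i > 1, else 0.
α_i > 1 for i ∈ {2}; NE contributions (0, 8), G = 8.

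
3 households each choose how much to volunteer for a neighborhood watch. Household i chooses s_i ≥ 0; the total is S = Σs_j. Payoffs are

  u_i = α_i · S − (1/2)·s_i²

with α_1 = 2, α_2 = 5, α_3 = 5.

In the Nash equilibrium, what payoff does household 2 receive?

Household i's FOC: ∂u_i/∂s_i = α_i − s_i = 0, so s_i* = α_i.
NE contributions = (2, 5, 5); S = 12.
u_2 = α_2·S − ½·(s_2)² = 5·12 − ½·5² = 47.5.

47.5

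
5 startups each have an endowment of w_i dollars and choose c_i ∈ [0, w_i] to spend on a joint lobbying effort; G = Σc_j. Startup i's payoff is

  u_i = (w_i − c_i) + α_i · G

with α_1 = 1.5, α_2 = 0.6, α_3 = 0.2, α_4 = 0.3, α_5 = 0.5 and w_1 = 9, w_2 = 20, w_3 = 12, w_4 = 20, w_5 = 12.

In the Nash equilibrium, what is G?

9

∂u_i/∂c_i = α_i − 1, so startup i contributes w_i if α_i > 1, else 0.
α_i > 1 for i ∈ {1}; NE contributions (9, 0, 0, 0, 0), G = 9.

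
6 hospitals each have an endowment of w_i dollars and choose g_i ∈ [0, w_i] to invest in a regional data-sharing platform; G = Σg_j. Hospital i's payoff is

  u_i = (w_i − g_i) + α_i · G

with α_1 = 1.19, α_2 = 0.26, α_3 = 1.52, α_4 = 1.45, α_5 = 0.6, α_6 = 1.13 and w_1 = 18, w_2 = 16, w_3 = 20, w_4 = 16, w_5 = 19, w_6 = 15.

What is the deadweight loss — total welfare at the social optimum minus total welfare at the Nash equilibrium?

180.25

∂u_i/∂g_i = α_i − 1, so hospital i contributes w_i if α_i > 1, else 0.
α_i > 1 for i ∈ {1, 3, 4, 6}; NE contributions (18, 0, 20, 16, 0, 15), G = 69.
W^NE = Σw_i − G^NE + (Σα_i)·G^NE = 104 + 5.15·69 = 459.35.
Planner: ∂(Σu_j)/∂g_i = Σα_j − 1 = 5.15 > 0, so everyone contributes w_i; G^SO = 104, W^SO = 104 + 5.15·104 = 639.6.
Deadweight loss = 180.25.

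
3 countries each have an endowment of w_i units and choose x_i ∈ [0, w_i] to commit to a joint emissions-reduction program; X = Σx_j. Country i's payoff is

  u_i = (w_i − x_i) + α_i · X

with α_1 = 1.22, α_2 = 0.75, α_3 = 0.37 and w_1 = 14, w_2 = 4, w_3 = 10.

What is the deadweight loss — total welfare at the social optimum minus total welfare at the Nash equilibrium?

∂u_i/∂x_i = α_i − 1, so country i contributes w_i if α_i > 1, else 0.
α_i > 1 for i ∈ {1}; NE contributions (14, 0, 0), X = 14.
W^NE = Σw_i − X^NE + (Σα_i)·X^NE = 28 + 1.34·14 = 46.76.
Planner: ∂(Σu_j)/∂x_i = Σα_j − 1 = 1.34 > 0, so everyone contributes w_i; X^SO = 28, W^SO = 28 + 1.34·28 = 65.52.
Deadweight loss = 18.76.

18.76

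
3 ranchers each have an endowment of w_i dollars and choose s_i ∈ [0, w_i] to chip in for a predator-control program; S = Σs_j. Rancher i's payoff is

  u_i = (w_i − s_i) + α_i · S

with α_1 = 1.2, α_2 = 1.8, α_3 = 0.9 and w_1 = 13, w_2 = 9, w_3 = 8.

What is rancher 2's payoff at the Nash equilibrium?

∂u_i/∂s_i = α_i − 1, so rancher i contributes w_i if α_i > 1, else 0.
α_i > 1 for i ∈ {1, 2}; NE contributions (13, 9, 0), S = 22.
u_2 = (9 − 9) + 1.8·22 = 39.6.

39.6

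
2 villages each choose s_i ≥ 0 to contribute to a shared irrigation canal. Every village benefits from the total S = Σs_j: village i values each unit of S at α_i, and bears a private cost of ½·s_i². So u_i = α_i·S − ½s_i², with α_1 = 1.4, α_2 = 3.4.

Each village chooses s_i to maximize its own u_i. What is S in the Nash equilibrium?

Village i's FOC: ∂u_i/∂s_i = α_i − s_i = 0, so s_i* = α_i.
NE contributions = (1.4, 3.4); S = 4.8.

4.8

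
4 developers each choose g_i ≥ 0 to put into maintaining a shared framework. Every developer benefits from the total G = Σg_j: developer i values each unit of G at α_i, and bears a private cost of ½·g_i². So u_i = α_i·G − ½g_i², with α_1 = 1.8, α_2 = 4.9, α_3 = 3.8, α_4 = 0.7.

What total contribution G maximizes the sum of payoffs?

Planner FOC: ∂(Σu_j)/∂g_i = (Σα_j) − g_i = 0, so g_i^SO = Σα_j = 11.2 for every i; G^SO = 44.8.

44.8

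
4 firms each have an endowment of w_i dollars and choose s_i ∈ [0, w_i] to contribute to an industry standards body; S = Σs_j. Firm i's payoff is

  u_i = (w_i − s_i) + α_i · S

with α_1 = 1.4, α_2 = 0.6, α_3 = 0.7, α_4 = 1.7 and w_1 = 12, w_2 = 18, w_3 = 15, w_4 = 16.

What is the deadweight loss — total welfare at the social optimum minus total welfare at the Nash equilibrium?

∂u_i/∂s_i = α_i − 1, so firm i contributes w_i if α_i > 1, else 0.
α_i > 1 for i ∈ {1, 4}; NE contributions (12, 0, 0, 16), S = 28.
W^NE = Σw_i − S^NE + (Σα_i)·S^NE = 61 + 3.4·28 = 156.2.
Planner: ∂(Σu_j)/∂s_i = Σα_j − 1 = 3.4 > 0, so everyone contributes w_i; S^SO = 61, W^SO = 61 + 3.4·61 = 268.4.
Deadweight loss = 112.2.

112.2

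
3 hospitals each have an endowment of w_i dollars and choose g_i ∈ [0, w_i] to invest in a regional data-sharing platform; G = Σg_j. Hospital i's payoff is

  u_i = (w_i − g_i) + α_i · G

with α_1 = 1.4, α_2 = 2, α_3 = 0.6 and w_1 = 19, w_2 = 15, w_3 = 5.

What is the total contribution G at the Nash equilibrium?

34

∂u_i/∂g_i = α_i − 1, so hospital i contributes w_i if α_i > 1, else 0.
α_i > 1 for i ∈ {1, 2}; NE contributions (19, 15, 0), G = 34.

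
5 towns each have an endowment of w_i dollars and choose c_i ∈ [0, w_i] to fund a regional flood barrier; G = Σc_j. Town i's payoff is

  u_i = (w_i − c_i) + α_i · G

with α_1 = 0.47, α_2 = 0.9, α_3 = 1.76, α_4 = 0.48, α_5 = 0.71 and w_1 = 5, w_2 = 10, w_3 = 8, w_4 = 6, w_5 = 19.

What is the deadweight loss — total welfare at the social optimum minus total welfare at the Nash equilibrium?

132.8

∂u_i/∂c_i = α_i − 1, so town i contributes w_i if α_i > 1, else 0.
α_i > 1 for i ∈ {3}; NE contributions (0, 0, 8, 0, 0), G = 8.
W^NE = Σw_i − G^NE + (Σα_i)·G^NE = 48 + 3.32·8 = 74.56.
Planner: ∂(Σu_j)/∂c_i = Σα_j − 1 = 3.32 > 0, so everyone contributes w_i; G^SO = 48, W^SO = 48 + 3.32·48 = 207.36.
Deadweight loss = 132.8.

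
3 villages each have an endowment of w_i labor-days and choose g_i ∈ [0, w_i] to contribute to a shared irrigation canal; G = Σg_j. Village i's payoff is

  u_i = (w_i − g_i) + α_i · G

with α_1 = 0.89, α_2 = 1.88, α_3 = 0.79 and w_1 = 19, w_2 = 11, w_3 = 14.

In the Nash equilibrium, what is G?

∂u_i/∂g_i = α_i − 1, so village i contributes w_i if α_i > 1, else 0.
α_i > 1 for i ∈ {2}; NE contributions (0, 11, 0), G = 11.

11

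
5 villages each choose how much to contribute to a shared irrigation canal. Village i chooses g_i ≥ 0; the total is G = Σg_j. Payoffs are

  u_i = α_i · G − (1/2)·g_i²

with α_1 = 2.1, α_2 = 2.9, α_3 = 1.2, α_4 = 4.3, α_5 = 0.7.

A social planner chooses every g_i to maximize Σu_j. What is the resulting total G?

56

Planner FOC: ∂(Σu_j)/∂g_i = (Σα_j) − g_i = 0, so g_i^SO = Σα_j = 11.2 for every i; G^SO = 56.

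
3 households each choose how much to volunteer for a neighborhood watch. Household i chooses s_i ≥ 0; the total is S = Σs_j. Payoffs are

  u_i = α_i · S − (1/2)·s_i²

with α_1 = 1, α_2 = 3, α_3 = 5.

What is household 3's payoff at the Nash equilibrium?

Household i's FOC: ∂u_i/∂s_i = α_i − s_i = 0, so s_i* = α_i.
NE contributions = (1, 3, 5); S = 9.
u_3 = α_3·S − ½·(s_3)² = 5·9 − ½·5² = 32.5.

32.5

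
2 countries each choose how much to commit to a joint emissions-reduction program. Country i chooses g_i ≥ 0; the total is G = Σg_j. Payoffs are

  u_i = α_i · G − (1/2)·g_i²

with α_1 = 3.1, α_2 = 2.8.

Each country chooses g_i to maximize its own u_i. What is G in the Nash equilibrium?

Country i's FOC: ∂u_i/∂g_i = α_i − g_i = 0, so g_i* = α_i.
NE contributions = (3.1, 2.8); G = 5.9.

5.9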